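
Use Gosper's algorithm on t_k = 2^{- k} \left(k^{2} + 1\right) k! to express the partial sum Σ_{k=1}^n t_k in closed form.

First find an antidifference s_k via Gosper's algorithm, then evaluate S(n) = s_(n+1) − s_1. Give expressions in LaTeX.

S(n) = 2^{- n} \left(- 2^{n} + n^{2} n! + 2 n n! + n!\right)

t_(k+1)/t_k = (k + 1)*((k + 1)**2 + 1)/(2*(k**2 + 1)).
Factor: A=k/2 + 1/2; B=1; C=k**2 + 1.
Set up (k/2 + 1/2)·f(k+1) − (1)·f(k) − (k**2 + 1) = 0.
From deg A=1, deg B=0, deg C=2: d=1.
Coefficient equations give f(k) = 2*k.
So s_k = (B(k−1)f/C)·t_k = (2*k/(k**2 + 1))·t_k = 2**(1 - k)*k*factorial(k).
s_(k+1) − s_k = (k**2 + 1)*factorial(k)/2**k = t_k.
Evaluate: s_(n+1) = (n + 1)*factorial(n + 1)/2**n; subtract s_(1) = 1 ⇒ S(n) = (-2**n + n**2*factorial(n) + 2*n*factorial(n) + factorial(n))/2**n.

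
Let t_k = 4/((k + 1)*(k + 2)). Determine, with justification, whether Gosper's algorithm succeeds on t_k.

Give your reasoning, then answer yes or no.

Compute t_(k+1)/t_k: get (k + 1)/(k + 3).
So A=k + 1 and B=k + 3, with C=1.
f must satisfy (k + 1)·f(k+1) − (k + 2)·f(k) = 1.
deg f ≤ 1 (via 1,1,0).
Coefficient equations give f(k) = k.
So s_k = (B(k−1)f/C)·t_k = (k*(k + 2))·t_k = 4*k/(k + 1).
Δs = 4/(k**2 + 3*k + 2), as required.

Yes. s_k = 4*k/(k + 1).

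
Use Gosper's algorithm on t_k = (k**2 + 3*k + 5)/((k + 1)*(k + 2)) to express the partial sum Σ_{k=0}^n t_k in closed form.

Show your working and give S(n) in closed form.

S(n) = (n**2 + 6*n + 5)/(n + 2)

r(k) = (k + 1)*(3*k + (k + 1)**2 + 8)/((k + 3)*(k**2 + 3*k + 5)) after simplifying.
So A=k + 1 and B=k + 3, with C=k**2 + 3*k + 5.
Solve (k + 1)·f(k+1) − (k + 2)·f(k) = k**2 + 3*k + 5.
From deg A=1, deg B=1, deg C=2: d=2.
A polynomial solution: f(k) = k*(k + 4).
Then R = B(k−1)f/C = k*(k + 2)*(k + 4)/(k**2 + 3*k + 5), so s_k = R(k)·t_k = k*(k + 4)/(k + 1).
Verify: (k**2 + 3*k + 5)/(k**2 + 3*k + 2) matches t_k.
Telescope: S(n) = s_(n+1) − s_(0) = (n**2 + 6*n + 5)/(n + 2) − (0) = (n**2 + 6*n + 5)/(n + 2).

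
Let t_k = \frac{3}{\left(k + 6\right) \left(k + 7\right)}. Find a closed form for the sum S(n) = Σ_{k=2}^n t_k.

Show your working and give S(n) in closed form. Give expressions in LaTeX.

S(n) = \frac{3 \left(n - 1\right)}{8 \left(n + 7\right)}

The ratio is (k + 6)/(k + 8).
Factor: A=k + 6; B=k + 8; C=1.
Solve (k + 6)·f(k+1) − (k + 7)·f(k) = 1.
d = 1 from the (1,1,0) case.
Match coefficients ⇒ f(k) = k/6.
Certificate R = B(k−1)f/C = k*(k + 7)/6 gives s_k = k/(2*(k + 6)).
Check: Δs_k = 3/(k**2 + 13*k + 42). ✓
Σ_(k=2)^n t_k = s_(n+1) − s_(2) = ((n + 1)/(2*(n + 7))) − (1/8), i.e. 3*(n - 1)/(8*(n + 7)).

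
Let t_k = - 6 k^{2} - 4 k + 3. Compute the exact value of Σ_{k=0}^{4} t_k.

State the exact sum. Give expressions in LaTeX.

r(k) = (6*k**2 + 16*k + 7)/(6*k**2 + 4*k - 3) after simplifying.
So A=1 and B=1, with C=k**2 + 2*k/3 - 1/2.
Solve (1)·f(k+1) − (1)·f(k) = k**2 + 2*k/3 - 1/2.
From deg A=0, deg B=0, deg C=2: d=3.
Solving with deg f ≤ 3: f(k) = k*(2*k**2 - k - 4)/6.
Certificate R = B(k−1)f/C = k*(2*k**2 - k - 4)/(6*k**2 + 4*k - 3) gives s_k = k*(-2*k**2 + k + 4).
s_(k+1) − s_k = -6*k**2 - 4*k + 3 = t_k.
Sum = s_(5) − s_(0); s_(5) = -205, s_(0) = 0 ⇒ -205.

Σ = -205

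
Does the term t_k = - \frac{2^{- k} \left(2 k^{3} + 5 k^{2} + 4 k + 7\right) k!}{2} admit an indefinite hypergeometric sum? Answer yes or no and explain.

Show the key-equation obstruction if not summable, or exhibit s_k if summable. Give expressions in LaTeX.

r(k) = (2*k**4 + 13*k**3 + 31*k**2 + 38*k + 18)/(2*(2*k**3 + 5*k**2 + 4*k + 7)) after simplifying.
So A=k/2 + 1/2 and B=1, with C=k**3 + 5*k**2/2 + 2*k + 7/2.
Key eq: (k/2 + 1/2)·f(k+1) = (1)·f(k) + (k**3 + 5*k**2/2 + 2*k + 7/2).
d = 2 from the (1,0,3) case.
A polynomial solution: f(k) = (k + 2)*(2*k - 1).
Get s_k = R·t_k = -(k + 2)*(2*k - 1)*factorial(k)/2**k with R(k) = B(k−1)f(k)/C(k) = 2*(k + 2)*(2*k - 1)/(2*k**3 + 5*k**2 + 4*k + 7).
Verify: -(2*k**3 + 5*k**2 + 4*k + 7)*factorial(k)/(2*2**k) matches t_k.

Yes. s_k = - 2^{- k} \left(k + 2\right) \left(2 k - 1\right) k!.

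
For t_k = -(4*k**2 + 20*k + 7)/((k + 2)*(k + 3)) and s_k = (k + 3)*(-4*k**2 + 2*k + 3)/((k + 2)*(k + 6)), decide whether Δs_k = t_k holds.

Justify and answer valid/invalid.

s_(k+1) = (k + 4)*(2*k - 4*(k + 1)**2 + 5)/((k + 3)*(k + 7))
s_(k+1) − s_k = (-4*k**4 - 72*k**3 - 333*k**2 - 523*k - 141)/(k**4 + 18*k**3 + 113*k**2 + 288*k + 252)
(s_(k+1) − s_k) − t_k = 51*(2*k**2 + 8*k + 3)/(k**4 + 18*k**3 + 113*k**2 + 288*k + 252)

Invalid: residual 51*(2*k**2 + 8*k + 3)/(k**4 + 18*k**3 + 113*k**2 + 288*k + 252) ≠ 0.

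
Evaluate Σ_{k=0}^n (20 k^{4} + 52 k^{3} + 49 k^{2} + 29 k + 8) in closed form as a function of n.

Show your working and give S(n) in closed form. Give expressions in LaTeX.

S(n) = 4 n^{5} + 23 n^{4} + 49 n^{3} + 52 n^{2} + 30 n + 8

r(k) = (20*k**4 + 132*k**3 + 325*k**2 + 363*k + 158)/(20*k**4 + 52*k**3 + 49*k**2 + 29*k + 8) after simplifying.
So A=1 and B=1, with C=k**4 + 13*k**3/5 + 49*k**2/20 + 29*k/20 + 2/5.
Key eq: (1)·f(k+1) = (1)·f(k) + (k**4 + 13*k**3/5 + 49*k**2/20 + 29*k/20 + 2/5).
From deg A=0, deg B=0, deg C=4: d=5.
A polynomial solution: f(k) = k*(4*k**4 + 3*k**3 - 3*k**2 + 3*k + 1)/20.
R(k) = B(k−1)·f(k)/C(k) = k*(4*k**4 + 3*k**3 - 3*k**2 + 3*k + 1)/(20*k**4 + 52*k**3 + 49*k**2 + 29*k + 8); s_k = R·t_k = k*(4*k**4 + 3*k**3 - 3*k**2 + 3*k + 1).
Δs = 20*k**4 + 52*k**3 + 49*k**2 + 29*k + 8, as required.
s_(n+1) = 4*n**5 + 23*n**4 + 49*n**3 + 52*n**2 + 30*n + 8 and s_(0) = 0, so S(n) = 4*n**5 + 23*n**4 + 49*n**3 + 52*n**2 + 30*n + 8.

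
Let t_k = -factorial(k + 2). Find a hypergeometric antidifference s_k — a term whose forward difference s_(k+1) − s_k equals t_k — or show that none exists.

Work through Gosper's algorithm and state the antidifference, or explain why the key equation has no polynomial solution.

The ratio is k + 3.
Factor: A=k + 3; B=1; C=1.
Solve (k + 3)·f(k+1) − (1)·f(k) = 1.
Degrees (1,0,0) ⇒ d ≤ -1.
d = -1 < 0 ⇒ no nonzero polynomial f; not summable.

no hypergeometric antidifference exists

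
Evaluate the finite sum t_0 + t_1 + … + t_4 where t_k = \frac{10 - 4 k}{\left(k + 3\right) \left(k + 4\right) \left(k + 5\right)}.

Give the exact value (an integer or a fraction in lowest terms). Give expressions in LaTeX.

Σ = 5/24

Ratio r(k) = (k + 3)*(2*k - 3)/((k + 6)*(2*k - 5)).
So A=k + 3 and B=k + 6, with C=k - 5/2.
Set up (k + 3)·f(k+1) − (k + 5)·f(k) − (k - 5/2) = 0.
From deg A=1, deg B=1, deg C=1: d=2.
Match coefficients ⇒ f(k) = k*(k - 41)/48.
Then R = B(k−1)f/C = k*(k - 41)*(k + 5)/(24*(2*k - 5)), so s_k = R(k)·t_k = -k*(k - 41)/(12*(k + 3)*(k + 4)).
Verify: 2*(5 - 2*k)/(k**3 + 12*k**2 + 47*k + 60) matches t_k.
Evaluate s at k=5 and k=0: 5/24 and 0; difference 5/24.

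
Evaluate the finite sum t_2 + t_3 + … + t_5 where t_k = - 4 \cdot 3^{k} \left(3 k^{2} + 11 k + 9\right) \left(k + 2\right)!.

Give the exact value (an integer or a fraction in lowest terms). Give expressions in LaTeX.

Σ = -705436992

The ratio is 3*(3*k**3 + 26*k**2 + 74*k + 69)/(3*k**2 + 11*k + 9).
Factor: A=3*k + 9; B=1; C=k**2 + 11*k/3 + 3.
f must satisfy (3*k + 9)·f(k+1) − (1)·f(k) = k**2 + 11*k/3 + 3.
Bound: deg f ≤ 1.
Coefficient equations give f(k) = k/3.
R(k) = B(k−1)·f(k)/C(k) = k/(3*k**2 + 11*k + 9); s_k = R·t_k = -4*3**k*k*factorial(k + 2).
Δs = -4*3**k*(3*k**2 + 11*k + 9)*factorial(k + 2), as required.
Telescoping: Σ = s_(6) − s_(2) = -705438720 − (-1728) = -705436992.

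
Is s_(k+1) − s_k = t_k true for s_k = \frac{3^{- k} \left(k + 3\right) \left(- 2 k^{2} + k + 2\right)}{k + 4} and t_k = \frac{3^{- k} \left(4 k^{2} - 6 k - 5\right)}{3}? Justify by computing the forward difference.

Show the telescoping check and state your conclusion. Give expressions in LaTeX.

s_(k+1) = (k + 4)*(k - 2*(k + 1)**2 + 3)/(3*3**k*(k + 5))
s_(k+1) − s_k = (4*k**4 + 26*k**3 + 5*k**2 - 133*k - 74)/(3*3**k*(k**2 + 9*k + 20))
(s_(k+1) − s_k) − t_k = 2*(-2*k**3 - 8*k**2 + 16*k + 13)/(3*3**k*(k**2 + 9*k + 20))

Invalid: residual \frac{2 \cdot 3^{- k} \left(- 2 k^{3} - 8 k^{2} + 16 k + 13\right)}{3 \left(k^{2} + 9 k + 20\right)} ≠ 0.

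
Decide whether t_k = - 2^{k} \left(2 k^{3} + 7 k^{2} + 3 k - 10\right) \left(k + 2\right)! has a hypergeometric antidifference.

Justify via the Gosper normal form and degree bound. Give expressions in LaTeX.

The ratio is 2*(2*k**4 + 19*k**3 + 62*k**2 + 71*k + 6)/(2*k**3 + 7*k**2 + 3*k - 10).
Normal form (A,B,C) = (2*k + 6, 1, k**3 + 7*k**2/2 + 3*k/2 - 5).
Key eq: (2*k + 6)·f(k+1) = (1)·f(k) + (k**3 + 7*k**2/2 + 3*k/2 - 5).
Degrees (1,0,3) ⇒ d ≤ 2.
Match coefficients ⇒ f(k) = (k - 2)*(k + 1)/2.
Certificate R = B(k−1)f/C = (k - 2)*(k + 1)/(2*k**3 + 7*k**2 + 3*k - 10) gives s_k = -2**k*(k - 2)*(k + 1)*factorial(k + 2).
s_(k+1) − s_k = -2**k*(2*k**3 + 7*k**2 + 3*k - 10)*factorial(k + 2) = t_k.

Yes. s_k = - 2^{k} \left(k - 2\right) \left(k + 1\right) \left(k + 2\right)!.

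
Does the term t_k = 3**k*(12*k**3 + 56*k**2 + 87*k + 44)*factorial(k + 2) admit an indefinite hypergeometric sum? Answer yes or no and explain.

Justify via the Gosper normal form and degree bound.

Yes. s_k = 3**k*(4*k**2 + 1)*factorial(k + 2).

Step 1: r(k) = 3*(12*k**4 + 128*k**3 + 511*k**2 + 904*k + 597)/(12*k**3 + 56*k**2 + 87*k + 44).
Take A(k)=3*k + 9, B(k)=1, C(k)=k**3 + 14*k**2/3 + 29*k/4 + 11/3.
Solve (3*k + 9)·f(k+1) − (1)·f(k) = k**3 + 14*k**2/3 + 29*k/4 + 11/3.
From deg A=1, deg B=0, deg C=3: d=2.
Coefficient equations give f(k) = (4*k**2 + 1)/12.
So s_k = (B(k−1)f/C)·t_k = ((4*k**2 + 1)/(12*k**3 + 56*k**2 + 87*k + 44))·t_k = 3**k*(4*k**2 + 1)*factorial(k + 2).
Δs = 3**k*(12*k**3 + 56*k**2 + 87*k + 44)*factorial(k + 2), as required.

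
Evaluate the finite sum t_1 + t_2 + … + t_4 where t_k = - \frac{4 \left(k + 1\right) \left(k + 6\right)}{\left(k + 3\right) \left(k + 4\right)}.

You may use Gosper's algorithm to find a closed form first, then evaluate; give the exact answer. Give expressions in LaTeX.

Σ = -13

Compute t_(k+1)/t_k: get (k + 2)*(k + 3)*(k + 7)/((k + 1)*(k + 5)*(k + 6)).
Factor: A=k + 3; B=k + 5; C=k**2 + 7*k + 6.
f must satisfy (k + 3)·f(k+1) − (k + 4)·f(k) = k**2 + 7*k + 6.
From deg A=1, deg B=1, deg C=2: d=2.
Coefficient equations give f(k) = k*(k + 1).
Then R = B(k−1)f/C = k*(k + 4)/(k + 6), so s_k = R(k)·t_k = 4*k*(-k - 1)/(k + 3).
Δs = 4*(-k**2 - 7*k - 6)/(k**2 + 7*k + 12), as required.
Telescoping: Σ = s_(5) − s_(1) = -15 − (-2) = -13.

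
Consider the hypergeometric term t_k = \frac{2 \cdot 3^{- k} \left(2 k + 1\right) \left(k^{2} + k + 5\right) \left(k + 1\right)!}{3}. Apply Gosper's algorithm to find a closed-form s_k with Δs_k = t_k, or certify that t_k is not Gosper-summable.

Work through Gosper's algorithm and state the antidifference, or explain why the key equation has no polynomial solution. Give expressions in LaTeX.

s_k = 2 \cdot 3^{- k} \left(2 k^{2} + k + 1\right) \left(k + 1\right)!

r(k) = (k + 2)*(2*k + 3)*(k + (k + 1)**2 + 6)/(3*(2*k + 1)*(k**2 + k + 5)) after simplifying.
So A=k/3 + 2/3 and B=1, with C=k**3 + 3*k**2/2 + 11*k/2 + 5/2.
Solve (k/3 + 2/3)·f(k+1) − (1)·f(k) = k**3 + 3*k**2/2 + 11*k/2 + 5/2.
From deg A=1, deg B=0, deg C=3: d=2.
Solving with deg f ≤ 2: f(k) = 3*(2*k**2 + k + 1)/2.
Certificate R = B(k−1)f/C = 3*(2*k**2 + k + 1)/((2*k + 1)*(k**2 + k + 5)) gives s_k = 2*(2*k**2 + k + 1)*factorial(k + 1)/3**k.
Verify: 2*(2*k + 1)*(k**2 + k + 5)*factorial(k + 1)/(3*3**k) matches t_k.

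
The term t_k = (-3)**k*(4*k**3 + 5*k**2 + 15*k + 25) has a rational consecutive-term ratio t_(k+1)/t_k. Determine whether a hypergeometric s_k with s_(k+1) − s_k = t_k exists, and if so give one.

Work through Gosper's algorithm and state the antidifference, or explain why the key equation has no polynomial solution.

s_k = (-3)**k*(-k**3 + k**2 - 3*k - 4)

r(k) = 3*(-4*k**3 - 17*k**2 - 37*k - 49)/(4*k**3 + 5*k**2 + 15*k + 25) after simplifying.
Take A(k)=-3, B(k)=1, C(k)=k**3 + 5*k**2/4 + 15*k/4 + 25/4.
Need (-3)·f(k+1) − (1)·f(k) = k**3 + 5*k**2/4 + 15*k/4 + 25/4.
Degrees (0,0,3) ⇒ d ≤ 3.
Solving with deg f ≤ 3: f(k) = -(k**3 - k**2 + 3*k + 4)/4.
So s_k = (B(k−1)f/C)·t_k = (-(k**3 - k**2 + 3*k + 4)/(4*k**3 + 5*k**2 + 15*k + 25))·t_k = (-3)**k*(-k**3 + k**2 - 3*k - 4).
s_(k+1) − s_k = (-3)**k*(4*k**3 + 5*k**2 + 15*k + 25) = t_k.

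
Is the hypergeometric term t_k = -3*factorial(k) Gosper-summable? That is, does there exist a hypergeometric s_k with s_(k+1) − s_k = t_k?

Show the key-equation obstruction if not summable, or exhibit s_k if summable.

No. Not Gosper-summable.

t_(k+1)/t_k = k + 1.
Normal form (A,B,C) = (k + 1, 1, 1).
Need (k + 1)·f(k+1) − (1)·f(k) = 1.
d = -1 from the (1,0,0) case.
d = -1 < 0 ⇒ no nonzero polynomial f; not summable.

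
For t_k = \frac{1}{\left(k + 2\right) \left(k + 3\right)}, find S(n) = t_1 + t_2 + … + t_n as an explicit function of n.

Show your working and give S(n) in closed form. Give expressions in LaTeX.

S(n) = \frac{n}{3 \left(n + 3\right)}

r(k) = (k + 2)/(k + 4) after simplifying.
Take A(k)=k + 2, B(k)=k + 4, C(k)=1.
Need (k + 2)·f(k+1) − (k + 3)·f(k) = 1.
d = 1 from the (1,1,0) case.
Solve for f: f(k) = k/2 (degree 1 ≤ 1).
Certificate R = B(k−1)f/C = k*(k + 3)/2 gives s_k = k/(2*(k + 2)).
Check: Δs_k = 1/(k**2 + 5*k + 6). ✓
Σ_(k=1)^n t_k = s_(n+1) − s_(1) = ((n + 1)/(2*(n + 3))) − (1/6), i.e. n/(3*(n + 3)).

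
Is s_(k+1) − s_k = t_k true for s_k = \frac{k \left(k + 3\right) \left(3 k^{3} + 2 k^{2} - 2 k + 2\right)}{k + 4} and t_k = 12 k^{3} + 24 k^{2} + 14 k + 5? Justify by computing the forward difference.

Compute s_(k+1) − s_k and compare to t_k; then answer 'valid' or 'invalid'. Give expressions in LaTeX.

s_(k+1) = (k + 1)*(k + 4)*(-2*k + 3*(k + 1)**3 + 2*(k + 1)**2)/(k + 5)
s_(k+1) − s_k = (12*k**5 + 123*k**4 + 400*k**3 + 499*k**2 + 266*k + 80)/(k**2 + 9*k + 20)
(s_(k+1) − s_k) − t_k = (-9*k**4 - 70*k**3 - 112*k**2 - 59*k - 20)/(k**2 + 9*k + 20)

Invalid: residual \frac{- 9 k^{4} - 70 k^{3} - 112 k^{2} - 59 k - 20}{k^{2} + 9 k + 20} ≠ 0.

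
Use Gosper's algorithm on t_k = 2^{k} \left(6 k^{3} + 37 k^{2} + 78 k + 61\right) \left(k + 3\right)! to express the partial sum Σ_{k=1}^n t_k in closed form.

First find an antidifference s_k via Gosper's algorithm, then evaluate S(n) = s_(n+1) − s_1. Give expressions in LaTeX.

Step 1: r(k) = 2*(6*k**4 + 79*k**3 + 390*k**2 + 862*k + 728)/(6*k**3 + 37*k**2 + 78*k + 61).
A = 2*k + 8, B = 1, C = k**3 + 37*k**2/6 + 13*k + 61/6.
Solve (2*k + 8)·f(k+1) − (1)·f(k) = k**3 + 37*k**2/6 + 13*k + 61/6.
Degrees (1,0,3) ⇒ d ≤ 2.
Solving with deg f ≤ 2: f(k) = (3*k**2 + 2*k + 3)/6.
Then R = B(k−1)f/C = (3*k**2 + 2*k + 3)/(6*k**3 + 37*k**2 + 78*k + 61), so s_k = R(k)·t_k = 2**k*(3*k**2 + 2*k + 3)*factorial(k + 3).
s_(k+1) − s_k = 2**k*(6*k**3 + 37*k**2 + 78*k + 61)*factorial(k + 3) = t_k.
Telescope: S(n) = s_(n+1) − s_(1) = 2**(n + 1)*(3*n**2 + 8*n + 8)*factorial(n + 4) − (384) = 6*2**n*n**2*factorial(n + 4) + 16*2**n*n*factorial(n + 4) + 16*2**n*factorial(n + 4) - 384.

S(n) = 6 \cdot 2^{n} n^{2} \left(n + 4\right)! + 16 \cdot 2^{n} n \left(n + 4\right)! + 16 \cdot 2^{n} \left(n + 4\right)! - 384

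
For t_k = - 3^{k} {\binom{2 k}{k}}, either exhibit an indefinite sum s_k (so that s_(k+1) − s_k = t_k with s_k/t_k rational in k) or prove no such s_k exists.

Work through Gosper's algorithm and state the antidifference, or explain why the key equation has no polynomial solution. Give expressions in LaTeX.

Step 1: r(k) = 6*(2*k + 1)/(k + 1).
Factor: A=12*k + 6; B=k + 1; C=1.
f must satisfy (12*k + 6)·f(k+1) − (k)·f(k) = 1.
From deg A=1, deg B=1, deg C=0: d=-1.
d = -1 < 0 ⇒ no nonzero polynomial f; not summable.

none — t_k is not Gosper-summable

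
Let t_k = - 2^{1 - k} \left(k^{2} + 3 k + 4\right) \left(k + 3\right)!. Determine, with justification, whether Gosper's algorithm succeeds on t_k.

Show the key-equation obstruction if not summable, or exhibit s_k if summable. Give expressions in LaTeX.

Ratio r(k) = (k + 4)*(3*k + (k + 1)**2 + 7)/(2*(k**2 + 3*k + 4)).
Normal form (A,B,C) = (k/2 + 2, 1, k**2 + 3*k + 4).
Solve (k/2 + 2)·f(k+1) − (1)·f(k) = k**2 + 3*k + 4.
deg f ≤ 1 (via 1,0,2).
Solve for f: f(k) = 2*k (degree 1 ≤ 1).
Certificate R = B(k−1)f/C = 2*k/(k**2 + 3*k + 4) gives s_k = -2**(2 - k)*k*factorial(k + 3).
Verify: -2**(1 - k)*(k**2 + 3*k + 4)*factorial(k + 3) matches t_k.

Yes. s_k = - 2^{2 - k} k \left(k + 3\right)!.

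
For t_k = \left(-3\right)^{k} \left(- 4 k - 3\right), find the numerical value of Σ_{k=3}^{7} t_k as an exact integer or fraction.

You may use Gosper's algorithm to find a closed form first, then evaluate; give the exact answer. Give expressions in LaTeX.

Σ = 52569

Step 1: r(k) = 3*(-4*k - 7)/(4*k + 3).
Normal form (A,B,C) = (-3, 1, k + 3/4).
Key eq: (-3)·f(k+1) = (1)·f(k) + (k + 3/4).
Bound: deg f ≤ 1.
Solve for f: f(k) = -k/4 (degree 1 ≤ 1).
So s_k = (B(k−1)f/C)·t_k = (-k/(4*k + 3))·t_k = (-3)**k*k.
Verify: (-3)**k*(-4*k - 3) matches t_k.
Σ_(k=3)^(7) t_k = s_(8) − s_(3) = 52488 − (-81) = 52569.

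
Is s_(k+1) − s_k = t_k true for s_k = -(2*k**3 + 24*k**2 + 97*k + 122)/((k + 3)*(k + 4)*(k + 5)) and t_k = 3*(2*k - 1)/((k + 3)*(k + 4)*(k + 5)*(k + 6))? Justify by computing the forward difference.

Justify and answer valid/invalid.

Valid: the claim telescopes to t_k.

s_(k+1) = (-97*k - 2*(k + 1)**3 - 24*(k + 1)**2 - 219)/((k + 4)*(k + 5)*(k + 6))
s_(k+1) − s_k = 3*(2*k - 1)/(k**4 + 18*k**3 + 119*k**2 + 342*k + 360)
(s_(k+1) − s_k) − t_k = 0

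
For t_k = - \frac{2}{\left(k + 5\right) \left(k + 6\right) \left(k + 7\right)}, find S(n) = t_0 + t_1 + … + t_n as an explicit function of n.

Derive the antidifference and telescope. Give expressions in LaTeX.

S(n) = \frac{- n^{2} - 13 n - 12}{30 \left(n^{2} + 13 n + 42\right)}

Compute t_(k+1)/t_k: get (k + 5)/(k + 8).
Gosper form: A/B · C(k+1)/C(k) with A=k + 5, B=k + 8, C=1.
f must satisfy (k + 5)·f(k+1) − (k + 7)·f(k) = 1.
Bound: deg f ≤ 2.
A polynomial solution: f(k) = k*(k + 11)/60.
So s_k = (B(k−1)f/C)·t_k = (k*(k + 7)*(k + 11)/60)·t_k = k*(-k - 11)/(30*(k + 5)*(k + 6)).
Verify: -2/(k**3 + 18*k**2 + 107*k + 210) matches t_k.
s_(n+1) = (-n**2 - 13*n - 12)/(30*(n**2 + 13*n + 42)) and s_(0) = 0, so S(n) = (-n**2 - 13*n - 12)/(30*(n**2 + 13*n + 42)).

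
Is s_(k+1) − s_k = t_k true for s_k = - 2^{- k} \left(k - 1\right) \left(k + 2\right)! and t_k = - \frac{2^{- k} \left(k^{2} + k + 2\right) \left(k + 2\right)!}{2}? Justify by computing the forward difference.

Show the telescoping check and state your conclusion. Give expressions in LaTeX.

s_(k+1) = -k*factorial(k + 3)/(2*2**k)
s_(k+1) − s_k = -(k**2 + k + 2)*factorial(k + 2)/(2*2**k)
(s_(k+1) − s_k) − t_k = 0

Valid — Δs_k = t_k.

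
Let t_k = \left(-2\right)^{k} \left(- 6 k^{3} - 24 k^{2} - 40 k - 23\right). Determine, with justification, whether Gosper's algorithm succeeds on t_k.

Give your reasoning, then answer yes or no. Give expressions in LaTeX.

The ratio is 2*(-6*k**3 - 42*k**2 - 106*k - 93)/(6*k**3 + 24*k**2 + 40*k + 23).
A = -2, B = 1, C = k**3 + 4*k**2 + 20*k/3 + 23/6.
f must satisfy (-2)·f(k+1) − (1)·f(k) = k**3 + 4*k**2 + 20*k/3 + 23/6.
d = 3 from the (0,0,3) case.
Match coefficients ⇒ f(k) = -(2*k**3 + 4*k**2 + 4*k + 1)/6.
Get s_k = R·t_k = (-2)**k*(2*k**3 + 4*k**2 + 4*k + 1) with R(k) = B(k−1)f(k)/C(k) = -(2*k**3 + 4*k**2 + 4*k + 1)/(6*k**3 + 24*k**2 + 40*k + 23).
s_(k+1) − s_k = (-2)**k*(-6*k**3 - 24*k**2 - 40*k - 23) = t_k.

Yes. s_k = \left(-2\right)^{k} \left(2 k^{3} + 4 k^{2} + 4 k + 1\right).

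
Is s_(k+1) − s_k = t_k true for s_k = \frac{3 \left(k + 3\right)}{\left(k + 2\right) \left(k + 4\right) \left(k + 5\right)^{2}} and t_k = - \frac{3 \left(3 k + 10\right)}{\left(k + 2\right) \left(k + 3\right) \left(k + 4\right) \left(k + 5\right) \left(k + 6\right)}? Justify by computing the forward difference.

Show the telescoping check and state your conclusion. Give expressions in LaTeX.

s_(k+1) = 3*(k + 4)/((k + 3)*(k + 5)*(k + 6)**2)
s_(k+1) − s_k = 3*((k + 2)*(k + 4)**2*(k + 5) - (k + 3)**2*(k + 6)**2)/((k + 2)*(k + 3)*(k + 4)*(k + 5)**2*(k + 6)**2)
(s_(k+1) − s_k) − t_k = 12*(2*k**2 + 17*k + 34)/(k**7 + 31*k**6 + 405*k**5 + 2885*k**4 + 12074*k**3 + 29604*k**2 + 39240*k + 21600)

Invalid: residual \frac{12 \left(2 k^{2} + 17 k + 34\right)}{k^{7} + 31 k^{6} + 405 k^{5} + 2885 k^{4} + 12074 k^{3} + 29604 k^{2} + 39240 k + 21600} ≠ 0.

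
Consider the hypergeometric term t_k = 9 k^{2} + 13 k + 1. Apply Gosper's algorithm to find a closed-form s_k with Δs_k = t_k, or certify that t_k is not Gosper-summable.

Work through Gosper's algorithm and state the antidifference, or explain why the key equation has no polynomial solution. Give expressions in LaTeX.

s_k = k \left(3 k^{2} + 2 k - 4\right)

Step 1: r(k) = (9*k**2 + 31*k + 23)/(9*k**2 + 13*k + 1).
A = 1, B = 1, C = k**2 + 13*k/9 + 1/9.
Key eq: (1)·f(k+1) = (1)·f(k) + (k**2 + 13*k/9 + 1/9).
deg f ≤ 3 (via 0,0,2).
A polynomial solution: f(k) = k*(3*k**2 + 2*k - 4)/9.
Then R = B(k−1)f/C = k*(3*k**2 + 2*k - 4)/(9*k**2 + 13*k + 1), so s_k = R(k)·t_k = k*(3*k**2 + 2*k - 4).
Verify: 9*k**2 + 13*k + 1 matches t_k.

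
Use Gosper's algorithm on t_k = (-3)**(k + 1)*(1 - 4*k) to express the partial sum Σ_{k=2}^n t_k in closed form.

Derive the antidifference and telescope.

S(n) = 9*(-3)**n*n + 27

t_(k+1)/t_k = 3*(-4*k - 3)/(4*k - 1).
So A=-3 and B=1, with C=k - 1/4.
Key eq: (-3)·f(k+1) = (1)·f(k) + (k - 1/4).
Bound: deg f ≤ 1.
Match coefficients ⇒ f(k) = -(k - 1)/4.
R(k) = B(k−1)·f(k)/C(k) = -(k - 1)/(4*k - 1); s_k = R·t_k = (-3)**(k + 1)*(k - 1).
Verify: (-3)**(k + 1)*(1 - 4*k) matches t_k.
s_(n+1) = (-3)**(n + 2)*n and s_(2) = -27, so S(n) = 9*(-3)**n*n + 27.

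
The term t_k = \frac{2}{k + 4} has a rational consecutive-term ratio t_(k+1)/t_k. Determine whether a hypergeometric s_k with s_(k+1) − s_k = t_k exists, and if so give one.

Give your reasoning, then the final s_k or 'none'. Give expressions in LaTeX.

none — t_k is not Gosper-summable

Ratio r(k) = (k + 4)/(k + 5).
Take A(k)=k + 4, B(k)=k + 5, C(k)=1.
Key eq: (k + 4)·f(k+1) = (k + 4)·f(k) + (1).
From deg A=1, deg B=1, deg C=0: d=0.
f = c0 ⇒ A·f(k+1) − B(k−1)·f(k) − C = -1. The system {-1 = 0} is inconsistent; no antidifference.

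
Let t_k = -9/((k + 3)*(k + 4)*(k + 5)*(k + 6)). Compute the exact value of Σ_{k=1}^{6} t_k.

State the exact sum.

The ratio is (k + 3)/(k + 7).
Normal form (A,B,C) = (k + 3, k + 7, 1).
Solve (k + 3)·f(k+1) − (k + 6)·f(k) = 1.
Bound: deg f ≤ 3.
Coefficient equations give f(k) = k*(k**2 + 12*k + 47)/180.
So s_k = (B(k−1)f/C)·t_k = (k*(k + 6)*(k**2 + 12*k + 47)/180)·t_k = k*(-k**2 - 12*k - 47)/(20*(k + 3)*(k + 4)*(k + 5)).
Check: Δs_k = -9/(k**4 + 18*k**3 + 119*k**2 + 342*k + 360). ✓
Telescoping: Σ = s_(7) − s_(1) = -21/440 − (-1/40) = -1/44.

Σ = -1/44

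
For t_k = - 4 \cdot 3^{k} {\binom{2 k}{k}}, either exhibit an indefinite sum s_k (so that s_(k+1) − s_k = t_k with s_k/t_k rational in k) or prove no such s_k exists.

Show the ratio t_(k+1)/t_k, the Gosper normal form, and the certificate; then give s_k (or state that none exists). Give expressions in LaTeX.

The ratio is 6*(2*k + 1)/(k + 1).
Factor: A=12*k + 6; B=k + 1; C=1.
Need (12*k + 6)·f(k+1) − (k)·f(k) = 1.
From deg A=1, deg B=1, deg C=0: d=-1.
d = -1 < 0 ⇒ no nonzero polynomial f; not summable.

no hypergeometric antidifference exists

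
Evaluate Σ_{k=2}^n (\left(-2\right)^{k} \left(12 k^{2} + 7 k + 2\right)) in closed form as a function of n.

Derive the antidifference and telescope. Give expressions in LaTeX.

S(n) = 8 \left(-2\right)^{n} n^{2} + 10 \left(-2\right)^{n} n + 2 \left(-2\right)^{n} + 40

Ratio r(k) = 2*(-12*k**2 - 31*k - 21)/(12*k**2 + 7*k + 2).
Normal form (A,B,C) = (-2, 1, k**2 + 7*k/12 + 1/6).
Key eq: (-2)·f(k+1) = (1)·f(k) + (k**2 + 7*k/12 + 1/6).
From deg A=0, deg B=0, deg C=2: d=2.
Match coefficients ⇒ f(k) = -k*(4*k - 3)/12.
R(k) = B(k−1)·f(k)/C(k) = -k*(4*k - 3)/(12*k**2 + 7*k + 2); s_k = R·t_k = (-2)**k*k*(3 - 4*k).
s_(k+1) − s_k = (-2)**k*(12*k**2 + 7*k + 2) = t_k.
Evaluate: s_(n+1) = 2*(-2)**n*(4*n**2 + 5*n + 1); subtract s_(2) = -40 ⇒ S(n) = 8*(-2)**n*n**2 + 10*(-2)**n*n + 2*(-2)**n + 40.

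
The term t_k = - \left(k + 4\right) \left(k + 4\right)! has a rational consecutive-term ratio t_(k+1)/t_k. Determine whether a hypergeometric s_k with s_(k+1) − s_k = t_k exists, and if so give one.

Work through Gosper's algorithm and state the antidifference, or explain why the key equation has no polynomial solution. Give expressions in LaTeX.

s_k = - \left(k + 4\right)!

t_(k+1)/t_k = (k + 5)**2/(k + 4).
A = k + 5, B = 1, C = k + 4.
Set up (k + 5)·f(k+1) − (1)·f(k) − (k + 4) = 0.
Degrees (1,0,1) ⇒ d ≤ 0.
A polynomial solution: f(k) = 1.
Get s_k = R·t_k = -factorial(k + 4) with R(k) = B(k−1)f(k)/C(k) = 1/(k + 4).
Δs = -(k + 4)*factorial(k + 4), as required.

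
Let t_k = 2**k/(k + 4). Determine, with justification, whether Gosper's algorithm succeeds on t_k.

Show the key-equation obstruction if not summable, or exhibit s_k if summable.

No; the degree bound rules out any f.

t_(k+1)/t_k = 2*(k + 4)/(k + 5).
Normal form (A,B,C) = (2*k + 8, k + 5, 1).
Need (2*k + 8)·f(k+1) − (k + 4)·f(k) = 1.
Degrees (1,1,0) ⇒ d ≤ -1.
Negative degree bound (-1): no f exists, t_k not Gosper-summable.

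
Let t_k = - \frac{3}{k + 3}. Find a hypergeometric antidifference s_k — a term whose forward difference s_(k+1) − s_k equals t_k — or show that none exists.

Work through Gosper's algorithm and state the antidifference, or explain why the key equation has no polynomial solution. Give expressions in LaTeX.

r(k) = (k + 3)/(k + 4) after simplifying.
Factor: A=k + 3; B=k + 4; C=1.
f must satisfy (k + 3)·f(k+1) − (k + 3)·f(k) = 1.
d = 0 from the (1,1,0) case.
Write f(k) = c0. Then LHS − RHS = -1, requiring -1 = 0: contradictory. No certificate.

no hypergeometric antidifference exists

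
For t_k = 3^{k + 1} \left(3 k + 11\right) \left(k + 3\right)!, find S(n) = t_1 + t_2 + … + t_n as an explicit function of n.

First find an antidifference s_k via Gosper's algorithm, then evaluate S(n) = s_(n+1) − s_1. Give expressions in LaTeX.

Step 1: r(k) = 3*(k + 4)*(3*k + 14)/(3*k + 11).
A = 3*k + 12, B = 1, C = k + 11/3.
Solve (3*k + 12)·f(k+1) − (1)·f(k) = k + 11/3.
d = 0 from the (1,0,1) case.
Solve for f: f(k) = 1/3 (degree 0 ≤ 0).
Certificate R = B(k−1)f/C = 1/(3*k + 11) gives s_k = 3**(k + 1)*factorial(k + 3).
s_(k+1) − s_k = 3**(k + 1)*(3*k + 11)*factorial(k + 3) = t_k.
Evaluate: s_(n+1) = 3**(n + 2)*factorial(n + 4); subtract s_(1) = 216 ⇒ S(n) = 9*3**n*factorial(n + 4) - 216.

S(n) = 9 \cdot 3^{n} \left(n + 4\right)! - 216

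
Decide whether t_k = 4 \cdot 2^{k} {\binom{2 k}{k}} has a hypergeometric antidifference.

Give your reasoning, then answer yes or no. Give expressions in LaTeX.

No — key equation has no polynomial f.

r(k) = 4*(2*k + 1)/(k + 1) after simplifying.
Take A(k)=8*k + 4, B(k)=k + 1, C(k)=1.
Need (8*k + 4)·f(k+1) − (k)·f(k) = 1.
d = -1 from the (1,1,0) case.
Bound -1 < 0, so the key equation has no polynomial solution.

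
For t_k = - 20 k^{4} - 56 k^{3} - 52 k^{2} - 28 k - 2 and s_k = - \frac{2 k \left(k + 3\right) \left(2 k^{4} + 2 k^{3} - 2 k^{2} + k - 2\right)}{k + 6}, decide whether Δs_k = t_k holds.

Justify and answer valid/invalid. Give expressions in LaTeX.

s_(k+1) = 2*(-2*k**6 - 20*k**5 - 74*k**4 - 131*k**3 - 120*k**2 - 49*k - 4)/(k + 7)
s_(k+1) − s_k = 4*(-5*k**6 - 67*k**5 - 276*k**4 - 470*k**3 - 384*k**2 - 170*k - 12)/(k**2 + 13*k + 42)
(s_(k+1) − s_k) − t_k = 6*(8*k**5 + 86*k**4 + 196*k**3 + 169*k**2 + 87*k + 6)/(k**2 + 13*k + 42)

Invalid: residual \frac{6 \left(8 k^{5} + 86 k^{4} + 196 k^{3} + 169 k^{2} + 87 k + 6\right)}{k^{2} + 13 k + 42} ≠ 0.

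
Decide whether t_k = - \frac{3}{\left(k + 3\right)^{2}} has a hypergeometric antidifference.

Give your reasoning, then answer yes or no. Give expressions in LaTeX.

The ratio is (k + 3)**2/(k + 4)**2.
So A=k**2 + 6*k + 9 and B=k**2 + 8*k + 16, with C=1.
Need (k**2 + 6*k + 9)·f(k+1) − (k**2 + 6*k + 9)·f(k) = 1.
From deg A=2, deg B=2, deg C=0: d=0.
Generic f = c0 gives residual -1; -1 = 0 cannot hold, so t_k is not Gosper-summable.

No. Not Gosper-summable.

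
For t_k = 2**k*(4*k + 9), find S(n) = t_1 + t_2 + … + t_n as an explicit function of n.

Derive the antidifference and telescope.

The ratio is 2*(4*k + 13)/(4*k + 9).
Normal form (A,B,C) = (2, 1, k + 9/4).
Set up (2)·f(k+1) − (1)·f(k) − (k + 9/4) = 0.
Degrees (0,0,1) ⇒ d ≤ 1.
A polynomial solution: f(k) = (4*k + 1)/4.
So s_k = (B(k−1)f/C)·t_k = ((4*k + 1)/(4*k + 9))·t_k = 2**k*(4*k + 1).
s_(k+1) − s_k = 2**k*(4*k + 9) = t_k.
s_(n+1) = 2**(n + 1)*(4*n + 5) and s_(1) = 10, so S(n) = 8*2**n*n + 10*2**n - 10.

S(n) = 8*2**n*n + 10*2**n - 10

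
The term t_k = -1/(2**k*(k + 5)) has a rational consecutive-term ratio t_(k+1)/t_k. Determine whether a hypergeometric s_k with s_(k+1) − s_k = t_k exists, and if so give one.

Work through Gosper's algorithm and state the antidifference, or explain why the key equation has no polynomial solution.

The ratio is (k + 5)/(2*(k + 6)).
A = k/2 + 5/2, B = k + 6, C = 1.
Key eq: (k/2 + 5/2)·f(k+1) = (k + 5)·f(k) + (1).
deg f ≤ -1 (via 1,1,0).
Negative degree bound (-1): no f exists, t_k not Gosper-summable.

no hypergeometric antidifference exists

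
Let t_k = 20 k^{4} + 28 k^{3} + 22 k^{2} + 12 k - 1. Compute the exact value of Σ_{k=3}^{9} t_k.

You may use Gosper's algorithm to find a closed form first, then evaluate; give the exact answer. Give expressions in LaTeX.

Σ = 369425

Step 1: r(k) = (20*k**4 + 108*k**3 + 226*k**2 + 220*k + 81)/(20*k**4 + 28*k**3 + 22*k**2 + 12*k - 1).
Gosper form: A/B · C(k+1)/C(k) with A=1, B=1, C=k**4 + 7*k**3/5 + 11*k**2/10 + 3*k/5 - 1/20.
f must satisfy (1)·f(k+1) − (1)·f(k) = k**4 + 7*k**3/5 + 11*k**2/10 + 3*k/5 - 1/20.
From deg A=0, deg B=0, deg C=4: d=5.
Coefficient equations give f(k) = k*(4*k**4 - 3*k**3 + 2*k - 4)/20.
Certificate R = B(k−1)f/C = k*(4*k**4 - 3*k**3 + 2*k - 4)/(20*k**4 + 28*k**3 + 22*k**2 + 12*k - 1) gives s_k = k*(4*k**4 - 3*k**3 + 2*k - 4).
s_(k+1) − s_k = 20*k**4 + 28*k**3 + 22*k**2 + 12*k - 1 = t_k.
Σ_(k=3)^(9) t_k = s_(10) − s_(3) = 370160 − (735) = 369425.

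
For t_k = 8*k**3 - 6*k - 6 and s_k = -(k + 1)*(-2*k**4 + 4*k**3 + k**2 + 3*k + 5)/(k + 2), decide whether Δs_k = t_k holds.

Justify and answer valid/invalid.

Invalid: residual (-6*k**4 - 20*k**3 + 5*k**2 + 15*k + 7)/(k**2 + 5*k + 6) ≠ 0.

s_(k+1) = (2*k**5 + 8*k**4 + 7*k**3 - 11*k**2 - 29*k - 22)/(k + 3)
s_(k+1) − s_k = (8*k**5 + 34*k**4 + 22*k**3 - 31*k**2 - 51*k - 29)/(k**2 + 5*k + 6)
(s_(k+1) − s_k) − t_k = (-6*k**4 - 20*k**3 + 5*k**2 + 15*k + 7)/(k**2 + 5*k + 6)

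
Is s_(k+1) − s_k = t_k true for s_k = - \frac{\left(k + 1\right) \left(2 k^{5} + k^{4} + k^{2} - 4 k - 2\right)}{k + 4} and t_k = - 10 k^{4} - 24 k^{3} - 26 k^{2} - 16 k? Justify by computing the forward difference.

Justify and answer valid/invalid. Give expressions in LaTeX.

Invalid: residual \frac{3 \left(8 k^{5} + 63 k^{4} + 122 k^{3} + 119 k^{2} + 68 k + 2\right)}{k^{2} + 9 k + 20} ≠ 0.

s_(k+1) = -(k + 2)*(-4*k + 2*(k + 1)**5 + (k + 1)**4 + (k + 1)**2 - 6)/(k + 5)
s_(k+1) − s_k = (-10*k**6 - 90*k**5 - 253*k**4 - 364*k**3 - 307*k**2 - 116*k + 6)/(k**2 + 9*k + 20)
(s_(k+1) − s_k) − t_k = 3*(8*k**5 + 63*k**4 + 122*k**3 + 119*k**2 + 68*k + 2)/(k**2 + 9*k + 20)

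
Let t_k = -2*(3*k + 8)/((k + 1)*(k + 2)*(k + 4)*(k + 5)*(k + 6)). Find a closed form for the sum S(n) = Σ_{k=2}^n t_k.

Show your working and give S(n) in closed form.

S(n) = (-n**3 - 13*n**2 - 52*n + 66)/(63*(n**3 + 13*n**2 + 52*n + 60))

Ratio r(k) = (k + 1)*(k + 4)*(3*k + 11)/((k + 3)*(k + 7)*(3*k + 8)).
Take A(k)=k + 1, B(k)=k + 7, C(k)=k**2 + 17*k/3 + 8.
Set up (k + 1)·f(k+1) − (k + 6)·f(k) − (k**2 + 17*k/3 + 8) = 0.
deg f ≤ 5 (via 1,1,2).
Solving with deg f ≤ 5: f(k) = k*(k + 2)*(k + 3)*(k**2 + 10*k + 29)/60.
Then R = B(k−1)f/C = k*(k + 2)*(k + 6)*(k**2 + 10*k + 29)/(20*(3*k + 8)), so s_k = R(k)·t_k = k*(-k**2 - 10*k - 29)/(10*(k**3 + 10*k**2 + 29*k + 20)).
Δs = 2*(-3*k - 8)/(k**5 + 18*k**4 + 121*k**3 + 372*k**2 + 508*k + 240), as required.
Telescope: S(n) = s_(n+1) − s_(2) = (-n**3 - 13*n**2 - 52*n - 40)/(10*(n**3 + 13*n**2 + 52*n + 60)) − (-53/630) = (-n**3 - 13*n**2 - 52*n + 66)/(63*(n**3 + 13*n**2 + 52*n + 60)).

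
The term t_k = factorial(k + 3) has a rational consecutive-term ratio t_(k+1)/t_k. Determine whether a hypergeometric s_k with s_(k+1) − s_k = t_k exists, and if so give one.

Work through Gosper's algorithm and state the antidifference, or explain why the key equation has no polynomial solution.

not Gosper-summable; s_k does not exist

Ratio r(k) = k + 4.
So A=k + 4 and B=1, with C=1.
Key eq: (k + 4)·f(k+1) = (1)·f(k) + (1).
deg f ≤ -1 (via 1,0,0).
d = -1 < 0 ⇒ no nonzero polynomial f; not summable.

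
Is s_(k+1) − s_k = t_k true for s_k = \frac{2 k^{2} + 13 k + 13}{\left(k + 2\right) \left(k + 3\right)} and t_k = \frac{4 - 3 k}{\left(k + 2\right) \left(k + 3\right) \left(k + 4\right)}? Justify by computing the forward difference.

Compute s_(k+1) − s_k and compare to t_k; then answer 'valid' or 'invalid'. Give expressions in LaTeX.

s_(k+1) = (13*k + 2*(k + 1)**2 + 26)/((k + 3)*(k + 4))
s_(k+1) − s_k = (4 - 3*k)/(k**3 + 9*k**2 + 26*k + 24)
(s_(k+1) − s_k) − t_k = 0

valid (s_(k+1) − s_k reduces to t_k)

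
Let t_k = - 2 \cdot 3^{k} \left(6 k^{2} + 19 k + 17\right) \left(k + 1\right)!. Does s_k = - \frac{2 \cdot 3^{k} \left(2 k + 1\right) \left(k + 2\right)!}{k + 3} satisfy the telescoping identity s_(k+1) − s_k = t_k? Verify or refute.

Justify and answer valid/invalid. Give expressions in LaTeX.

Invalid: residual \frac{2 \cdot 3^{k} \left(6 k^{3} + 37 k^{2} + 72 k + 50\right) \left(k + 1\right)!}{\left(k + 3\right) \left(k + 4\right)} ≠ 0.

s_(k+1) = -6*3**k*(2*k + 3)*factorial(k + 3)/(k + 4)
s_(k+1) − s_k = -2*3**k*(2*k + 7)*(3*k**2 + 11*k + 11)*factorial(k + 2)/((k + 3)*(k + 4))
(s_(k+1) − s_k) − t_k = 2*3**k*(6*k**3 + 37*k**2 + 72*k + 50)*factorial(k + 1)/((k + 3)*(k + 4))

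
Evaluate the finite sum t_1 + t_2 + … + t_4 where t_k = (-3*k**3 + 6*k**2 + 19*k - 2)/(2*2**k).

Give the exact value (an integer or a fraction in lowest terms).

t_(k+1)/t_k = (3*k**3 + 3*k**2 - 22*k - 20)/(2*(3*k**3 - 6*k**2 - 19*k + 2)).
Gosper form: A/B · C(k+1)/C(k) with A=1/2, B=1, C=k**3 - 2*k**2 - 19*k/3 + 2/3.
Need (1/2)·f(k+1) − (1)·f(k) = k**3 - 2*k**2 - 19*k/3 + 2/3.
Bound: deg f ≤ 3.
A polynomial solution: f(k) = -2*(k + 2)*(3*k**2 - 3*k + 2)/3.
Certificate R = B(k−1)f/C = -2*(k + 2)*(3*k**2 - 3*k + 2)/(3*k**3 - 6*k**2 - 19*k + 2) gives s_k = (3*k**3 + 3*k**2 - 4*k + 4)/2**k.
Check: Δs_k = (-3*k**3 + 6*k**2 + 19*k - 2)/(2*2**k). ✓
Evaluate s at k=5 and k=1: 217/16 and 3; difference 169/16.

Σ = 169/16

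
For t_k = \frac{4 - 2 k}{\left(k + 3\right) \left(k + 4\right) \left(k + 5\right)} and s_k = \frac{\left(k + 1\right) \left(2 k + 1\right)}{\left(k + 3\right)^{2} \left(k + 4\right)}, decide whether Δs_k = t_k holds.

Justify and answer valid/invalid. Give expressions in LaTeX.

Invalid: residual \frac{2 \left(4 k^{2} + 13 k - 7\right)}{k^{5} + 19 k^{4} + 143 k^{3} + 533 k^{2} + 984 k + 720} ≠ 0.

s_(k+1) = (k + 2)*(2*k + 3)/((k + 4)**2*(k + 5))
s_(k+1) − s_k = 2*(-k**3 - k**2 + 15*k + 17)/(k**5 + 19*k**4 + 143*k**3 + 533*k**2 + 984*k + 720)
(s_(k+1) − s_k) − t_k = 2*(4*k**2 + 13*k - 7)/(k**5 + 19*k**4 + 143*k**3 + 533*k**2 + 984*k + 720)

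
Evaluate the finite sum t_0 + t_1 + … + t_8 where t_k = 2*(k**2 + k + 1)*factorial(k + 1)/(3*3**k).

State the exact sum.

Ratio r(k) = (k + 2)*(k + (k + 1)**2 + 2)/(3*(k**2 + k + 1)).
A = k/3 + 2/3, B = 1, C = k**2 + k + 1.
Key eq: (k/3 + 2/3)·f(k+1) = (1)·f(k) + (k**2 + k + 1).
deg f ≤ 1 (via 1,0,2).
Match coefficients ⇒ f(k) = 3*(k + 1).
Get s_k = R·t_k = 2*(k + 1)*factorial(k + 1)/3**k with R(k) = B(k−1)f(k)/C(k) = 3*(k + 1)/(k**2 + k + 1).
Δs = 2*(k**2 + k + 1)*factorial(k + 1)/(3*3**k), as required.
Σ_(k=0)^(8) t_k = s_(9) − s_(0) = 896000/243 − (2) = 895514/243.

Σ = 895514/243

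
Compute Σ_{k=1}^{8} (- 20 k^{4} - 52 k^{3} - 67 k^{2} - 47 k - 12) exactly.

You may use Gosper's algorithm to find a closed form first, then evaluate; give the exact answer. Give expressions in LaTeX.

Step 1: r(k) = (20*k**4 + 132*k**3 + 343*k**2 + 417*k + 198)/(20*k**4 + 52*k**3 + 67*k**2 + 47*k + 12).
A = 1, B = 1, C = k**4 + 13*k**3/5 + 67*k**2/20 + 47*k/20 + 3/5.
f must satisfy (1)·f(k+1) − (1)·f(k) = k**4 + 13*k**3/5 + 67*k**2/20 + 47*k/20 + 3/5.
d = 5 from the (0,0,4) case.
Solve for f: f(k) = k*(k + 1)*(4*k - 1)*(k**2 + 1)/20 (degree 5 ≤ 5).
R(k) = B(k−1)·f(k)/C(k) = k*(4*k - 1)*(k**2 + 1)/((2*k + 1)*(10*k**2 + 11*k + 12)); s_k = R·t_k = k*(-4*k**4 - 3*k**3 - 3*k**2 - 3*k + 1).
Check: Δs_k = -20*k**4 - 52*k**3 - 67*k**2 - 47*k - 12. ✓
Evaluate s at k=9 and k=1: -258300 and -12; difference -258288.

Σ = -258288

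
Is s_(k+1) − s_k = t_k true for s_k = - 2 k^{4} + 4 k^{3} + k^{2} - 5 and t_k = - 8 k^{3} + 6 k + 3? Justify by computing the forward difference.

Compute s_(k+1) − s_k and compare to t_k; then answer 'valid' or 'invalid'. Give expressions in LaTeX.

s_(k+1) = -2*k**4 - 4*k**3 + k**2 + 6*k - 2
s_(k+1) − s_k = -8*k**3 + 6*k + 3
(s_(k+1) − s_k) − t_k = 0

valid; difference matches t_k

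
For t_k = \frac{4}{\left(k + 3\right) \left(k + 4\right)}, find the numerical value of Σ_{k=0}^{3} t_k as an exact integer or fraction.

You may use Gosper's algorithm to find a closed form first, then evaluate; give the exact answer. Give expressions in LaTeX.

Σ = 16/21

Ratio r(k) = (k + 3)/(k + 5).
A = k + 3, B = k + 5, C = 1.
Key eq: (k + 3)·f(k+1) = (k + 4)·f(k) + (1).
Degrees (1,1,0) ⇒ d ≤ 1.
Match coefficients ⇒ f(k) = k/3.
Then R = B(k−1)f/C = k*(k + 4)/3, so s_k = R(k)·t_k = 4*k/(3*(k + 3)).
Verify: 4/(k**2 + 7*k + 12) matches t_k.
Sum = s_(4) − s_(0); s_(4) = 16/21, s_(0) = 0 ⇒ 16/21.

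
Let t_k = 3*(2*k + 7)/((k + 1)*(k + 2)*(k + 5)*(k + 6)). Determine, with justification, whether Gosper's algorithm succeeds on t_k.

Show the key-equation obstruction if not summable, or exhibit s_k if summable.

Yes. s_k = 3*k*(k + 6)/(5*(k**2 + 6*k + 5)).

Compute t_(k+1)/t_k: get (k + 1)*(k + 5)*(2*k + 9)/((k + 3)*(k + 7)*(2*k + 7)).
A = k + 1, B = k + 7, C = k**3 + 21*k**2/2 + 73*k/2 + 42.
f must satisfy (k + 1)·f(k+1) − (k + 6)·f(k) = k**3 + 21*k**2/2 + 73*k/2 + 42.
deg f ≤ 5 (via 1,1,3).
Match coefficients ⇒ f(k) = k*(k + 2)*(k + 3)*(k + 4)*(k + 6)/10.
Get s_k = R·t_k = 3*k*(k + 6)/(5*(k**2 + 6*k + 5)) with R(k) = B(k−1)f(k)/C(k) = k*(k + 2)*(k + 6)**2/(5*(2*k + 7)).
Δs = 3*(2*k + 7)/(k**4 + 14*k**3 + 65*k**2 + 112*k + 60), as required.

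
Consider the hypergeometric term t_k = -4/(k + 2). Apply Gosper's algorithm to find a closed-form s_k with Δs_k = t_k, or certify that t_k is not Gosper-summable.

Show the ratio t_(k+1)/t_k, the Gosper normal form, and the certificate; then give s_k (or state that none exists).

none (Gosper's algorithm certifies no s_k)

The ratio is (k + 2)/(k + 3).
Take A(k)=k + 2, B(k)=k + 3, C(k)=1.
Set up (k + 2)·f(k+1) − (k + 2)·f(k) − (1) = 0.
From deg A=1, deg B=1, deg C=0: d=0.
Put f(k) = c0: A·f(k+1) − B(k−1)·f(k) − C = -1; need -1 = 0 — inconsistent ⇒ no f, not summable.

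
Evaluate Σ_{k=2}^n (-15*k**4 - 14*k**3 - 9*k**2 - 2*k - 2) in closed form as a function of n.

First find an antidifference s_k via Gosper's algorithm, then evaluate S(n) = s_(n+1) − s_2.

The ratio is (15*k**4 + 74*k**3 + 141*k**2 + 122*k + 42)/(15*k**4 + 14*k**3 + 9*k**2 + 2*k + 2).
Normal form (A,B,C) = (1, 1, k**4 + 14*k**3/15 + 3*k**2/5 + 2*k/15 + 2/15).
Set up (1)·f(k+1) − (1)·f(k) − (k**4 + 14*k**3/15 + 3*k**2/5 + 2*k/15 + 2/15) = 0.
Bound: deg f ≤ 5.
A polynomial solution: f(k) = k*(3*k**4 - 4*k**3 + k**2 + 2)/15.
Certificate R = B(k−1)f/C = k*(3*k**4 - 4*k**3 + k**2 + 2)/(15*k**4 + 14*k**3 + 9*k**2 + 2*k + 2) gives s_k = k*(-3*k**4 + 4*k**3 - k**2 - 2).
s_(k+1) − s_k = -15*k**4 - 14*k**3 - 9*k**2 - 2*k - 2 = t_k.
Telescope: S(n) = s_(n+1) − s_(2) = -3*n**5 - 11*n**4 - 15*n**3 - 9*n**2 - 4*n - 2 − (-44) = -3*n**5 - 11*n**4 - 15*n**3 - 9*n**2 - 4*n + 42.

S(n) = -3*n**5 - 11*n**4 - 15*n**3 - 9*n**2 - 4*n + 42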